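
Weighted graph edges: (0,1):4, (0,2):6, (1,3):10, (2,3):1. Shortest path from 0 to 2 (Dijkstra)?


Dijkstra from 0:
Distances: {0: 0, 1: 4, 2: 6, 3: 7}
Shortest distance to 2 = 6, path = [0, 2]


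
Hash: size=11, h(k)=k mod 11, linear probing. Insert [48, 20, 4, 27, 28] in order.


Insertions: 48->slot 4; 20->slot 9; 4->slot 5; 27->slot 6; 28->slot 7
Table: [None, None, None, None, 48, 4, 27, 28, None, 20, None]


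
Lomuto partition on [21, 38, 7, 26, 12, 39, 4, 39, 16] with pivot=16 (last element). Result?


Elements <= 16 go left of pivot.
Result: [7, 12, 4, 16, 38, 39, 21, 39, 26], pivot at index 3


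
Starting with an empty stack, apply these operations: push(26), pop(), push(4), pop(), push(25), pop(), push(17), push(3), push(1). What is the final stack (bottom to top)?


push(26) -> [26]
pop() returns 26 -> []
push(4) -> [4]
pop() returns 4 -> []
push(25) -> [25]
pop() returns 25 -> []
push(17) -> [17]
push(3) -> [17, 3]
push(1) -> [17, 3, 1]
Final stack (bottom to top): [17, 3, 1]


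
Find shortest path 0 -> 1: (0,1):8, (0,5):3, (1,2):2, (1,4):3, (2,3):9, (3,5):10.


Dijkstra from 0:
Distances: {0: 0, 1: 8, 2: 10, 3: 13, 4: 11, 5: 3}
Shortest distance to 1 = 8, path = [0, 1]


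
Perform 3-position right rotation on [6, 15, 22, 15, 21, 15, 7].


Right rotate by 3: [21, 15, 7, 6, 15, 22, 15]


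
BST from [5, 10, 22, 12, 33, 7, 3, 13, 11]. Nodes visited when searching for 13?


BST root = 5
Search for 13: compare at each node
Path: [5, 10, 22, 12, 13]


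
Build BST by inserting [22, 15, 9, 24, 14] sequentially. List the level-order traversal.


Root = 22; build tree by BST insertion.
Level-Order traversal: [22, 15, 24, 9, 14]


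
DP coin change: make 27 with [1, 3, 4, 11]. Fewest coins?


dp[0]=0; dp[i]=1+min(dp[i-c] for c in coins)
...dp[22]=2, dp[23]=3, dp[24]=4, dp[25]=3, dp[26]=3, dp[27]=4
Minimum coins for 27 = 4


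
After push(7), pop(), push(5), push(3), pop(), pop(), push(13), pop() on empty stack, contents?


push(7) -> [7]
pop() returns 7 -> []
push(5) -> [5]
push(3) -> [5, 3]
pop() returns 3 -> [5]
pop() returns 5 -> []
push(13) -> [13]
pop() returns 13 -> []
Final stack (bottom to top): []


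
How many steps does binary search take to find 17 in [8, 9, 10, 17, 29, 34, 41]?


Search for 17:
[0,6] mid=3 arr[3]=17
Total: 1 comparisons


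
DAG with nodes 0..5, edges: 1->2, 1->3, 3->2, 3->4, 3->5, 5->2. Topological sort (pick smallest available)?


Kahn's algorithm, process smallest node first
Order: [0, 1, 3, 4, 5, 2]


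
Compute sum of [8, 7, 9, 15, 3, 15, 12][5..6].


Prefix sums: [0, 8, 15, 24, 39, 42, 57, 69]
Sum[5..6] = prefix[7] - prefix[5] = 69 - 42 = 27


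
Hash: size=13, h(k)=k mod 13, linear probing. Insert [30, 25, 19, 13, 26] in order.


Insertions: 30->slot 4; 25->slot 12; 19->slot 6; 13->slot 0; 26->slot 1
Table: [13, 26, None, None, 30, None, 19, None, None, None, None, None, 25]


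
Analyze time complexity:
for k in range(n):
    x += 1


Per nesting level: O(n) = O(n)
Complexity: O(n)


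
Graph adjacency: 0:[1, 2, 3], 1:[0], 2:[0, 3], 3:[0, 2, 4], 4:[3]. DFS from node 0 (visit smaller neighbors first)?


DFS stack-based: start with [0]
Visit order: [0, 1, 2, 3, 4]


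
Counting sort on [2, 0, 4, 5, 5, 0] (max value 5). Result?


Count array: [2, 0, 1, 0, 1, 2]
Reconstruct: [0, 0, 2, 4, 5, 5]


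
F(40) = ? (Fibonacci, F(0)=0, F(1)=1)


F(n)=F(n-1)+F(n-2)
...F(38)=39088169, F(39)=63245986, F(40)=102334155


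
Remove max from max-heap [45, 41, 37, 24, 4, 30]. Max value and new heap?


Max = 45
Replace root with last, heapify down
Resulting heap: [41, 30, 37, 24, 4]


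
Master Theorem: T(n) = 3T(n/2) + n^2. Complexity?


a=3, b=2, c=2. log_2(3)=1.585 < c=2. Case 3: O(n^c) = O(n^2)
Complexity: O(n^2)


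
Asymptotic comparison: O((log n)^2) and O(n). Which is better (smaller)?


polylogarithmic grows slower than linear
O((log n)^2) is asymptotically smaller; O(n) grows faster


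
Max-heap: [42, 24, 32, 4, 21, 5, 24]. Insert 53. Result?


Append 53: [42, 24, 32, 4, 21, 5, 24, 53]
Bubble up: swap idx 7(53) with idx 3(4); swap idx 3(53) with idx 1(24); swap idx 1(53) with idx 0(42)
Result: [53, 42, 32, 24, 21, 5, 24, 4]


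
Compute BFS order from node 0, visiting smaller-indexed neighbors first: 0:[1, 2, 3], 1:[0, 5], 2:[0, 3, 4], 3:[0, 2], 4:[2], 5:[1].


BFS queue: start with [0]
Visit order: [0, 1, 2, 3, 5, 4]


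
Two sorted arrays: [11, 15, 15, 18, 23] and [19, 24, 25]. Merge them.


Compare heads, take smaller each step.
Merged: [11, 15, 15, 18, 19, 23, 24, 25]


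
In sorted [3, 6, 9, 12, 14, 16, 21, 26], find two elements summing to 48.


Two pointers: lo=0, hi=7
No pair sums to 48


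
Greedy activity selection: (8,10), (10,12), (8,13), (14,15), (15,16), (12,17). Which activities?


Greedy: pick earliest-ending, then skip overlaps.
Selected (4 activities): [(8, 10), (10, 12), (14, 15), (15, 16)]


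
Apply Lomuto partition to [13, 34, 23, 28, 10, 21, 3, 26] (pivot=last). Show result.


Elements <= 26 go left of pivot.
Result: [13, 23, 10, 21, 3, 26, 34, 28], pivot at index 5


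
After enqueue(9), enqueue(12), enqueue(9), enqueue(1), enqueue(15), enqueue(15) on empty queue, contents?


enqueue(9) -> [9]
enqueue(12) -> [9, 12]
enqueue(9) -> [9, 12, 9]
enqueue(1) -> [9, 12, 9, 1]
enqueue(15) -> [9, 12, 9, 1, 15]
enqueue(15) -> [9, 12, 9, 1, 15, 15]
Final queue (front to back): [9, 12, 9, 1, 15, 15]


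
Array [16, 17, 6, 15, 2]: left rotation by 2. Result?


Left rotate by 2: [6, 15, 2, 16, 17]


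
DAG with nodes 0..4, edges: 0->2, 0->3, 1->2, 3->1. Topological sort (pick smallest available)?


Kahn's algorithm, process smallest node first
Order: [0, 3, 1, 2, 4]


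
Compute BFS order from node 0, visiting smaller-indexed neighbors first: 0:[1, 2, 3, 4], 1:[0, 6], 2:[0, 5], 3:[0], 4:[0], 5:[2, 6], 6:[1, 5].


BFS queue: start with [0]
Visit order: [0, 1, 2, 3, 4, 6, 5]


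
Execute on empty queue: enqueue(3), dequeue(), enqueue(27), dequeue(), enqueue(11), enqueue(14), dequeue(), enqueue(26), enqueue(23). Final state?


enqueue(3) -> [3]
dequeue() returns 3 -> []
enqueue(27) -> [27]
dequeue() returns 27 -> []
enqueue(11) -> [11]
enqueue(14) -> [11, 14]
dequeue() returns 11 -> [14]
enqueue(26) -> [14, 26]
enqueue(23) -> [14, 26, 23]
Final queue (front to back): [14, 26, 23]


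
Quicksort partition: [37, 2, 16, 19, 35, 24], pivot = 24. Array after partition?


Elements <= 24 go left of pivot.
Result: [2, 16, 19, 24, 35, 37], pivot at index 3


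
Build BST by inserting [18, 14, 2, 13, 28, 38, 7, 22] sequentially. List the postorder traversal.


Root = 18; build tree by BST insertion.
Postorder traversal: [7, 13, 2, 14, 22, 38, 28, 18]


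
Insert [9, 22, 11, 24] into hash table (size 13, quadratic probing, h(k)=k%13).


Insertions: 9->slot 9; 22->slot 10; 11->slot 11; 24->slot 12
Table: [None, None, None, None, None, None, None, None, None, 9, 22, 11, 24]


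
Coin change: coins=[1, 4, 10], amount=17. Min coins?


dp[0]=0; dp[i]=1+min(dp[i-c] for c in coins)
...dp[12]=3, dp[13]=4, dp[14]=2, dp[15]=3, dp[16]=4, dp[17]=5
Minimum coins for 17 = 5


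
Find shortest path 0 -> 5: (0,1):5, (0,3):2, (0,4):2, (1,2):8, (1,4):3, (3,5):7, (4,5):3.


Dijkstra from 0:
Distances: {0: 0, 1: 5, 2: 13, 3: 2, 4: 2, 5: 5}
Shortest distance to 5 = 5, path = [0, 4, 5]


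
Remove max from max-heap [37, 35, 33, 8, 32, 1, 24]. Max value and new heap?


Max = 37
Replace root with last, heapify down
Resulting heap: [35, 32, 33, 8, 24, 1]


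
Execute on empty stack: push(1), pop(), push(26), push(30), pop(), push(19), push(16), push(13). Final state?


push(1) -> [1]
pop() returns 1 -> []
push(26) -> [26]
push(30) -> [26, 30]
pop() returns 30 -> [26]
push(19) -> [26, 19]
push(16) -> [26, 19, 16]
push(13) -> [26, 19, 16, 13]
Final stack (bottom to top): [26, 19, 16, 13]


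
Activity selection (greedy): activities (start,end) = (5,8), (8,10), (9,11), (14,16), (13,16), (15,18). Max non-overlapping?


Greedy: pick earliest-ending, then skip overlaps.
Selected (3 activities): [(5, 8), (8, 10), (14, 16)]


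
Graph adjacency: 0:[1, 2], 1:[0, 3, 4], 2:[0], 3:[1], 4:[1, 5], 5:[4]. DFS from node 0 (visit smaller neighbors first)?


DFS stack-based: start with [0]
Visit order: [0, 1, 3, 4, 5, 2]


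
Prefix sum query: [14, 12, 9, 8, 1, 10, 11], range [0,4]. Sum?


Prefix sums: [0, 14, 26, 35, 43, 44, 54, 65]
Sum[0..4] = prefix[5] - prefix[0] = 44 - 0 = 44


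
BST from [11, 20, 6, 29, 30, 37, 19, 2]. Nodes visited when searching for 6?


BST root = 11
Search for 6: compare at each node
Path: [11, 6]


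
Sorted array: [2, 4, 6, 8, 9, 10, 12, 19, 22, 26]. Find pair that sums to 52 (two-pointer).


Two pointers: lo=0, hi=9
No pair sums to 52


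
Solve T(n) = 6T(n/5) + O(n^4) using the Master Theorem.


a=6, b=5, c=4. log_5(6)=1.113 < c=4. Case 3: O(n^c) = O(n^4)
Complexity: O(n^4)


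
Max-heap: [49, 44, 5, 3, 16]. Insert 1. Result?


Append 1: [49, 44, 5, 3, 16, 1]
Bubble up: no swaps needed
Result: [49, 44, 5, 3, 16, 1]


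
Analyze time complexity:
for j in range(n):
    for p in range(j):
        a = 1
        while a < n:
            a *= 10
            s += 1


Per nesting level: O(n) * O(n) [triangular over j] * O(log n) = O(n^2 log n)
Complexity: O(n^2 log n)


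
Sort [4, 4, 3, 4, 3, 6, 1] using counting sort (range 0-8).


Count array: [0, 1, 0, 2, 3, 0, 1, 0, 0]
Reconstruct: [1, 3, 3, 4, 4, 4, 6]


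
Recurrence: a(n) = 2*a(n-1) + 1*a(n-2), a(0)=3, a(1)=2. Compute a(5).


Build bottom-up:
...a(3)=16, a(4)=39, a(5)=2*39+1*16=94


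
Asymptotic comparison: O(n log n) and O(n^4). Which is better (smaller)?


linearithmic grows slower than quartic
O(n log n) is asymptotically smaller; O(n^4) grows faster


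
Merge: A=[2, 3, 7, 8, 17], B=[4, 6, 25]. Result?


Compare heads, take smaller each step.
Merged: [2, 3, 4, 6, 7, 8, 17, 25]


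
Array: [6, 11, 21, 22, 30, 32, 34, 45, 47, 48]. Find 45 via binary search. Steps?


Search for 45:
[0,9] mid=4 arr[4]=30
[5,9] mid=7 arr[7]=45
Total: 2 comparisons


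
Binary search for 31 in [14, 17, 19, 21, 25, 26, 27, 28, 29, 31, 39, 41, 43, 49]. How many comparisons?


Search for 31:
[0,13] mid=6 arr[6]=27
[7,13] mid=10 arr[10]=39
[7,9] mid=8 arr[8]=29
[9,9] mid=9 arr[9]=31
Total: 4 comparisons


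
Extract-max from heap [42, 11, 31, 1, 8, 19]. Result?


Max = 42
Replace root with last, heapify down
Resulting heap: [31, 11, 19, 1, 8]


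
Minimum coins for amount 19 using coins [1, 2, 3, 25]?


dp[0]=0; dp[i]=1+min(dp[i-c] for c in coins)
...dp[14]=5, dp[15]=5, dp[16]=6, dp[17]=6, dp[18]=6, dp[19]=7
Minimum coins for 19 = 7


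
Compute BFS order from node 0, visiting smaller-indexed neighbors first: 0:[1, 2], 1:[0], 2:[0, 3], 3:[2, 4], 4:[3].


BFS queue: start with [0]
Visit order: [0, 1, 2, 3, 4]


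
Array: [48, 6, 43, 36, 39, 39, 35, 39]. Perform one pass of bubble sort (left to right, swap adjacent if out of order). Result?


After one pass: [6, 43, 36, 39, 39, 35, 39, 48]


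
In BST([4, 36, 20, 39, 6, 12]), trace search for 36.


BST root = 4
Search for 36: compare at each node
Path: [4, 36]


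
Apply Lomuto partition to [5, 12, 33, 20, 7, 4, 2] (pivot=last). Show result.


Elements <= 2 go left of pivot.
Result: [2, 12, 33, 20, 7, 4, 5], pivot at index 0


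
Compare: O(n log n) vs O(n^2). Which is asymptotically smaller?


linearithmic grows slower than quadratic
O(n log n) is asymptotically smaller; O(n^2) grows faster


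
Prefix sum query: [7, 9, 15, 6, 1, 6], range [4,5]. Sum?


Prefix sums: [0, 7, 16, 31, 37, 38, 44]
Sum[4..5] = prefix[6] - prefix[4] = 44 - 37 = 7


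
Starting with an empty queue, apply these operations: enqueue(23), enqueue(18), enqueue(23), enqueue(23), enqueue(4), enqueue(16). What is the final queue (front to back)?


enqueue(23) -> [23]
enqueue(18) -> [23, 18]
enqueue(23) -> [23, 18, 23]
enqueue(23) -> [23, 18, 23, 23]
enqueue(4) -> [23, 18, 23, 23, 4]
enqueue(16) -> [23, 18, 23, 23, 4, 16]
Final queue (front to back): [23, 18, 23, 23, 4, 16]


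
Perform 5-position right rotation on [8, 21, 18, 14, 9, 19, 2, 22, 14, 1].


Right rotate by 5: [19, 2, 22, 14, 1, 8, 21, 18, 14, 9]


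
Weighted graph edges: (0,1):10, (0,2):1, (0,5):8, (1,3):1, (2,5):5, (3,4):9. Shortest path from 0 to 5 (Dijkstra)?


Dijkstra from 0:
Distances: {0: 0, 1: 10, 2: 1, 3: 11, 4: 20, 5: 6}
Shortest distance to 5 = 6, path = [0, 2, 5]


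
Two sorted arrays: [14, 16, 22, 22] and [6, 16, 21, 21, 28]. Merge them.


Compare heads, take smaller each step.
Merged: [6, 14, 16, 16, 21, 21, 22, 22, 28]


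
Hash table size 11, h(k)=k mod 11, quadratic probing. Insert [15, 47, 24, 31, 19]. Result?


Insertions: 15->slot 4; 47->slot 3; 24->slot 2; 31->slot 9; 19->slot 8
Table: [None, None, 24, 47, 15, None, None, None, 19, 31, None]


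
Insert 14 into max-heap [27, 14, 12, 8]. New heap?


Append 14: [27, 14, 12, 8, 14]
Bubble up: no swaps needed
Result: [27, 14, 12, 8, 14]


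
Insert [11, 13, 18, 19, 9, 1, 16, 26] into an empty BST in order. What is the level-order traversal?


Root = 11; build tree by BST insertion.
Level-Order traversal: [11, 9, 13, 1, 18, 16, 19, 26]


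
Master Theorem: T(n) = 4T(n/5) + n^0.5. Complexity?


a=4, b=5, c=0.5. log_5(4)=0.861 > c=0.5. Case 1: O(n^log_b(a)) = O(n^0.861)
Complexity: O(n^0.861)


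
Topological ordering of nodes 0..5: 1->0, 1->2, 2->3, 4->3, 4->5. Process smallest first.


Kahn's algorithm, process smallest node first
Order: [1, 0, 2, 4, 3, 5]


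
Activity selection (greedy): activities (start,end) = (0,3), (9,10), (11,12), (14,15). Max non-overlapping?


Greedy: pick earliest-ending, then skip overlaps.
Selected (4 activities): [(0, 3), (9, 10), (11, 12), (14, 15)]


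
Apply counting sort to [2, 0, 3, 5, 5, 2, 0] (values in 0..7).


Count array: [2, 0, 2, 1, 0, 2, 0, 0]
Reconstruct: [0, 0, 2, 2, 3, 5, 5]


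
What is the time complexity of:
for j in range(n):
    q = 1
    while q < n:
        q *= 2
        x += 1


Per nesting level: O(n) * O(log n) = O(n log n)
Complexity: O(n log n)


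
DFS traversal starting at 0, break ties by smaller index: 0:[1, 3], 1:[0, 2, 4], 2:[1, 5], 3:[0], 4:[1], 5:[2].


DFS stack-based: start with [0]
Visit order: [0, 1, 2, 5, 4, 3]


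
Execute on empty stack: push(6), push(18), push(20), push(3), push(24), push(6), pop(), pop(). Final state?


push(6) -> [6]
push(18) -> [6, 18]
push(20) -> [6, 18, 20]
push(3) -> [6, 18, 20, 3]
push(24) -> [6, 18, 20, 3, 24]
push(6) -> [6, 18, 20, 3, 24, 6]
pop() returns 6 -> [6, 18, 20, 3, 24]
pop() returns 24 -> [6, 18, 20, 3]
Final stack (bottom to top): [6, 18, 20, 3]


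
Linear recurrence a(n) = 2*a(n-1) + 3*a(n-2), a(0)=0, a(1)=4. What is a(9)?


Build bottom-up:
...a(7)=2188, a(8)=6560, a(9)=2*6560+3*2188=19684


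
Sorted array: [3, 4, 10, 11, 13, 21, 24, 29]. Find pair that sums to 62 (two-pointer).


Two pointers: lo=0, hi=7
No pair sums to 62


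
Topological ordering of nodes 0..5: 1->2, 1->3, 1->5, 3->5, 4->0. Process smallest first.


Kahn's algorithm, process smallest node first
Order: [1, 2, 3, 4, 0, 5]


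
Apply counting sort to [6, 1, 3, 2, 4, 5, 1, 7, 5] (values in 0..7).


Count array: [0, 2, 1, 1, 1, 2, 1, 1]
Reconstruct: [1, 1, 2, 3, 4, 5, 5, 6, 7]


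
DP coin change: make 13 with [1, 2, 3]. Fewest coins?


dp[0]=0; dp[i]=1+min(dp[i-c] for c in coins)
...dp[8]=3, dp[9]=3, dp[10]=4, dp[11]=4, dp[12]=4, dp[13]=5
Minimum coins for 13 = 5


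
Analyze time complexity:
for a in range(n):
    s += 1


Per nesting level: O(n) = O(n)
Complexity: O(n)


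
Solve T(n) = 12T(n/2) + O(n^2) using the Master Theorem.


a=12, b=2, c=2. log_2(12)=3.585 > c=2. Case 1: O(n^log_b(a)) = O(n^3.585)
Complexity: O(n^3.585)


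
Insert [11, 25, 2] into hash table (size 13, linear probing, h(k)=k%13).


Insertions: 11->slot 11; 25->slot 12; 2->slot 2
Table: [None, None, 2, None, None, None, None, None, None, None, None, 11, 25]


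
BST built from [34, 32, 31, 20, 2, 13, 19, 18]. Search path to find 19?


BST root = 34
Search for 19: compare at each node
Path: [34, 32, 31, 20, 2, 13, 19]


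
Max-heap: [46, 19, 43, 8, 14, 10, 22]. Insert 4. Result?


Append 4: [46, 19, 43, 8, 14, 10, 22, 4]
Bubble up: no swaps needed
Result: [46, 19, 43, 8, 14, 10, 22, 4]


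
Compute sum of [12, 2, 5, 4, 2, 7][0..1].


Prefix sums: [0, 12, 14, 19, 23, 25, 32]
Sum[0..1] = prefix[2] - prefix[0] = 14 - 0 = 14


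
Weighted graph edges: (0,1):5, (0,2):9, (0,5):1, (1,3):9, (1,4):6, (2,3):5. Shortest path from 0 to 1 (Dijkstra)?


Dijkstra from 0:
Distances: {0: 0, 1: 5, 2: 9, 3: 14, 4: 11, 5: 1}
Shortest distance to 1 = 5, path = [0, 1]


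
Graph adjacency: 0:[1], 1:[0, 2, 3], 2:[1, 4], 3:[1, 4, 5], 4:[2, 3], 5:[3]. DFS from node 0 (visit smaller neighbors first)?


DFS stack-based: start with [0]
Visit order: [0, 1, 2, 4, 3, 5]


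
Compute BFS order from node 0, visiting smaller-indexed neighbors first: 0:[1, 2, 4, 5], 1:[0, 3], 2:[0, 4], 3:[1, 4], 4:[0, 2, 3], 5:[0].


BFS queue: start with [0]
Visit order: [0, 1, 2, 4, 5, 3]


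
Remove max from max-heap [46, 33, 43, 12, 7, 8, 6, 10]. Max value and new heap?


Max = 46
Replace root with last, heapify down
Resulting heap: [43, 33, 10, 12, 7, 8, 6]


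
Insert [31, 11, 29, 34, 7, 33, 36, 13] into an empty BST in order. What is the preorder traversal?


Root = 31; build tree by BST insertion.
Preorder traversal: [31, 11, 7, 29, 13, 34, 33, 36]


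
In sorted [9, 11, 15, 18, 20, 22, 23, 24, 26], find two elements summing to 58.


Two pointers: lo=0, hi=8
No pair sums to 58


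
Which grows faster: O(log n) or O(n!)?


logarithmic grows slower than factorial
O(log n) is asymptotically smaller; O(n!) grows faster


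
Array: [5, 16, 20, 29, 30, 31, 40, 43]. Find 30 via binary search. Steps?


Search for 30:
[0,7] mid=3 arr[3]=29
[4,7] mid=5 arr[5]=31
[4,4] mid=4 arr[4]=30
Total: 3 comparisons


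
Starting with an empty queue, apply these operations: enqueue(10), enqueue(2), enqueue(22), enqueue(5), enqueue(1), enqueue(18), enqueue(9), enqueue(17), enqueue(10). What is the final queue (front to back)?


enqueue(10) -> [10]
enqueue(2) -> [10, 2]
enqueue(22) -> [10, 2, 22]
enqueue(5) -> [10, 2, 22, 5]
enqueue(1) -> [10, 2, 22, 5, 1]
enqueue(18) -> [10, 2, 22, 5, 1, 18]
enqueue(9) -> [10, 2, 22, 5, 1, 18, 9]
enqueue(17) -> [10, 2, 22, 5, 1, 18, 9, 17]
enqueue(10) -> [10, 2, 22, 5, 1, 18, 9, 17, 10]
Final queue (front to back): [10, 2, 22, 5, 1, 18, 9, 17, 10]


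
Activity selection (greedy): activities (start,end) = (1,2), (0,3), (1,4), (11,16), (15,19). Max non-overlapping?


Greedy: pick earliest-ending, then skip overlaps.
Selected (2 activities): [(1, 2), (11, 16)]


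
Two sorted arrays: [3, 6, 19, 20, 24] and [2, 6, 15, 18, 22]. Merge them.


Compare heads, take smaller each step.
Merged: [2, 3, 6, 6, 15, 18, 19, 20, 22, 24]


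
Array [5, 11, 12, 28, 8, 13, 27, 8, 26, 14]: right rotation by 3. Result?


Right rotate by 3: [8, 26, 14, 5, 11, 12, 28, 8, 13, 27]


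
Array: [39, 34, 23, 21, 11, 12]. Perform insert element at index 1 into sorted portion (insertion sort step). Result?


After one pass: [34, 39, 23, 21, 11, 12]


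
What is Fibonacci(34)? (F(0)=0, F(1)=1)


F(n)=F(n-1)+F(n-2)
...F(32)=2178309, F(33)=3524578, F(34)=5702887


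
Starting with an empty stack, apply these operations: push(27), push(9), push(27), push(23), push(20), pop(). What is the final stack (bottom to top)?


push(27) -> [27]
push(9) -> [27, 9]
push(27) -> [27, 9, 27]
push(23) -> [27, 9, 27, 23]
push(20) -> [27, 9, 27, 23, 20]
pop() returns 20 -> [27, 9, 27, 23]
Final stack (bottom to top): [27, 9, 27, 23]


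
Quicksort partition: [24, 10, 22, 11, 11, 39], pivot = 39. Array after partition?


Elements <= 39 go left of pivot.
Result: [24, 10, 22, 11, 11, 39], pivot at index 5


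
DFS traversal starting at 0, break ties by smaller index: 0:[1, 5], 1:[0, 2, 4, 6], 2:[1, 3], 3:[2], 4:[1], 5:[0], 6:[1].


DFS stack-based: start with [0]
Visit order: [0, 1, 2, 3, 4, 6, 5]


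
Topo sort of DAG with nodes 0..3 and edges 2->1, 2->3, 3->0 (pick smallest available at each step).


Kahn's algorithm, process smallest node first
Order: [2, 1, 3, 0]


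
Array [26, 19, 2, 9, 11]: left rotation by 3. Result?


Left rotate by 3: [9, 11, 26, 19, 2]


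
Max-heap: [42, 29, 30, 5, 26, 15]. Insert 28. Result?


Append 28: [42, 29, 30, 5, 26, 15, 28]
Bubble up: no swaps needed
Result: [42, 29, 30, 5, 26, 15, 28]


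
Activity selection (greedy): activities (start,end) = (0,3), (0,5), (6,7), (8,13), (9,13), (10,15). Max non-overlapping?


Greedy: pick earliest-ending, then skip overlaps.
Selected (3 activities): [(0, 3), (6, 7), (8, 13)]


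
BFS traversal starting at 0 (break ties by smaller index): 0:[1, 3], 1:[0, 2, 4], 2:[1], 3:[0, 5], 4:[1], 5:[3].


BFS queue: start with [0]
Visit order: [0, 1, 3, 2, 4, 5]


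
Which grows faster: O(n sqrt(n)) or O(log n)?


logarithmic grows slower than n^1.5
O(log n) is asymptotically smaller; O(n sqrt(n)) grows faster


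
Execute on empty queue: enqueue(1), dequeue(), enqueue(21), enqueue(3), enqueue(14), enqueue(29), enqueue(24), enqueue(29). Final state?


enqueue(1) -> [1]
dequeue() returns 1 -> []
enqueue(21) -> [21]
enqueue(3) -> [21, 3]
enqueue(14) -> [21, 3, 14]
enqueue(29) -> [21, 3, 14, 29]
enqueue(24) -> [21, 3, 14, 29, 24]
enqueue(29) -> [21, 3, 14, 29, 24, 29]
Final queue (front to back): [21, 3, 14, 29, 24, 29]


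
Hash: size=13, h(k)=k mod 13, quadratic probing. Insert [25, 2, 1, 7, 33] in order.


Insertions: 25->slot 12; 2->slot 2; 1->slot 1; 7->slot 7; 33->slot 8
Table: [None, 1, 2, None, None, None, None, 7, 33, None, None, None, 25]


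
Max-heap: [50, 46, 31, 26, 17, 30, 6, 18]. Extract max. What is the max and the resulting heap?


Max = 50
Replace root with last, heapify down
Resulting heap: [46, 26, 31, 18, 17, 30, 6]


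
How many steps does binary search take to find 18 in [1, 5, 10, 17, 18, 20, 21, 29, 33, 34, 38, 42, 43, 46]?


Search for 18:
[0,13] mid=6 arr[6]=21
[0,5] mid=2 arr[2]=10
[3,5] mid=4 arr[4]=18
Total: 3 comparisons


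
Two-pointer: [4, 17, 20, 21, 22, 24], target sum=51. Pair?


Two pointers: lo=0, hi=5
No pair sums to 51


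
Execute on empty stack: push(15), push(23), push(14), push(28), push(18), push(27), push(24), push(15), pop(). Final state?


push(15) -> [15]
push(23) -> [15, 23]
push(14) -> [15, 23, 14]
push(28) -> [15, 23, 14, 28]
push(18) -> [15, 23, 14, 28, 18]
push(27) -> [15, 23, 14, 28, 18, 27]
push(24) -> [15, 23, 14, 28, 18, 27, 24]
push(15) -> [15, 23, 14, 28, 18, 27, 24, 15]
pop() returns 15 -> [15, 23, 14, 28, 18, 27, 24]
Final stack (bottom to top): [15, 23, 14, 28, 18, 27, 24]


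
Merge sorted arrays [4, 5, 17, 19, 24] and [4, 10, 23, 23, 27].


Compare heads, take smaller each step.
Merged: [4, 4, 5, 10, 17, 19, 23, 23, 24, 27]


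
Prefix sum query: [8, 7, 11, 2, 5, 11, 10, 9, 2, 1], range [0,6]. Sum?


Prefix sums: [0, 8, 15, 26, 28, 33, 44, 54, 63, 65, 66]
Sum[0..6] = prefix[7] - prefix[0] = 54 - 0 = 54


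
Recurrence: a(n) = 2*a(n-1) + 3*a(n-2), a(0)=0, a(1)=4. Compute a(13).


Build bottom-up:
...a(11)=177148, a(12)=531440, a(13)=2*531440+3*177148=1594324


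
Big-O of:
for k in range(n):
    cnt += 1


Per nesting level: O(n) = O(n)
Complexity: O(n)


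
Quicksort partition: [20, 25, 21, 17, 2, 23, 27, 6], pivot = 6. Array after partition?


Elements <= 6 go left of pivot.
Result: [2, 6, 21, 17, 20, 23, 27, 25], pivot at index 1


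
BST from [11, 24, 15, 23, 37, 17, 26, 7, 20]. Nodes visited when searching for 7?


BST root = 11
Search for 7: compare at each node
Path: [11, 7]


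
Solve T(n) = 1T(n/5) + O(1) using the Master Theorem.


a=1, b=5, c=0. log_5(1)=0 = c=0. Case 2: O(n^c log n) = O(log n)
Complexity: O(log n)


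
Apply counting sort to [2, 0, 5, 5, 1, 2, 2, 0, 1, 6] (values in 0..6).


Count array: [2, 2, 3, 0, 0, 2, 1]
Reconstruct: [0, 0, 1, 1, 2, 2, 2, 5, 5, 6]


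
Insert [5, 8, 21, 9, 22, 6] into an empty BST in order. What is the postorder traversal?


Root = 5; build tree by BST insertion.
Postorder traversal: [6, 9, 22, 21, 8, 5]


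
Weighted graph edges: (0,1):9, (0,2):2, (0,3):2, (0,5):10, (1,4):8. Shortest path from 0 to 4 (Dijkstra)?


Dijkstra from 0:
Distances: {0: 0, 1: 9, 2: 2, 3: 2, 4: 17, 5: 10}
Shortest distance to 4 = 17, path = [0, 1, 4]


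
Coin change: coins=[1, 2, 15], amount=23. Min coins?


dp[0]=0; dp[i]=1+min(dp[i-c] for c in coins)
...dp[18]=3, dp[19]=3, dp[20]=4, dp[21]=4, dp[22]=5, dp[23]=5
Minimum coins for 23 = 5


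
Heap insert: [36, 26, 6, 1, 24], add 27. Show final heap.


Append 27: [36, 26, 6, 1, 24, 27]
Bubble up: swap idx 5(27) with idx 2(6)
Result: [36, 26, 27, 1, 24, 6]


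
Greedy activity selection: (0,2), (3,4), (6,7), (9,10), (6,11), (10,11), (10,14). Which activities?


Greedy: pick earliest-ending, then skip overlaps.
Selected (5 activities): [(0, 2), (3, 4), (6, 7), (9, 10), (10, 11)]


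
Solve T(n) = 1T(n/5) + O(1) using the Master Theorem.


a=1, b=5, c=0. log_5(1)=0 = c=0. Case 2: O(n^c log n) = O(log n)
Complexity: O(log n)


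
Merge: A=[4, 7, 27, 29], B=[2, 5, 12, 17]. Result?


Compare heads, take smaller each step.
Merged: [2, 4, 5, 7, 12, 17, 27, 29]


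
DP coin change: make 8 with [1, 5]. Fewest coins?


dp[0]=0; dp[i]=1+min(dp[i-c] for c in coins)
...dp[3]=3, dp[4]=4, dp[5]=1, dp[6]=2, dp[7]=3, dp[8]=4
Minimum coins for 8 = 4


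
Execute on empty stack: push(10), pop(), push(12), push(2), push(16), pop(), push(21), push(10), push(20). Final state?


push(10) -> [10]
pop() returns 10 -> []
push(12) -> [12]
push(2) -> [12, 2]
push(16) -> [12, 2, 16]
pop() returns 16 -> [12, 2]
push(21) -> [12, 2, 21]
push(10) -> [12, 2, 21, 10]
push(20) -> [12, 2, 21, 10, 20]
Final stack (bottom to top): [12, 2, 21, 10, 20]


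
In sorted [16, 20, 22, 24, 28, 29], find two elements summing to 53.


Two pointers: lo=0, hi=5
Found pair: (24, 29) summing to 53


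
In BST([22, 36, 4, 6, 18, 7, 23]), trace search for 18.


BST root = 22
Search for 18: compare at each node
Path: [22, 4, 6, 18]


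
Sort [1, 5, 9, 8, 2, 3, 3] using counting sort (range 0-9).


Count array: [0, 1, 1, 2, 0, 1, 0, 0, 1, 1]
Reconstruct: [1, 2, 3, 3, 5, 8, 9]


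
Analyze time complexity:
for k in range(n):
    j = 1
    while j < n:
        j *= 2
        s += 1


Per nesting level: O(n) * O(log n) = O(n log n)
Complexity: O(n log n)


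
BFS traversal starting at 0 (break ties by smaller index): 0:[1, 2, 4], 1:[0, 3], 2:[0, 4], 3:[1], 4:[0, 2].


BFS queue: start with [0]
Visit order: [0, 1, 2, 4, 3]


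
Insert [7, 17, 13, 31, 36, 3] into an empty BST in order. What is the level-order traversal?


Root = 7; build tree by BST insertion.
Level-Order traversal: [7, 3, 17, 13, 31, 36]


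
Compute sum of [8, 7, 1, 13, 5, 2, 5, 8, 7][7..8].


Prefix sums: [0, 8, 15, 16, 29, 34, 36, 41, 49, 56]
Sum[7..8] = prefix[9] - prefix[7] = 56 - 41 = 15


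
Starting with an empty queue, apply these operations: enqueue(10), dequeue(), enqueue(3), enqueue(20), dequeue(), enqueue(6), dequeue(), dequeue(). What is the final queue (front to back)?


enqueue(10) -> [10]
dequeue() returns 10 -> []
enqueue(3) -> [3]
enqueue(20) -> [3, 20]
dequeue() returns 3 -> [20]
enqueue(6) -> [20, 6]
dequeue() returns 20 -> [6]
dequeue() returns 6 -> []
Final queue (front to back): []


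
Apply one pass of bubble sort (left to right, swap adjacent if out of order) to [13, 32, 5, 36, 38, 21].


After one pass: [13, 5, 32, 36, 21, 38]


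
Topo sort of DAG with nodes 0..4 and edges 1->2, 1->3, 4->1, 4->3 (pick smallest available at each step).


Kahn's algorithm, process smallest node first
Order: [0, 4, 1, 2, 3]


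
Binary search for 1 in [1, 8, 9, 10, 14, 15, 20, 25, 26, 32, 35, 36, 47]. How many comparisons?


Search for 1:
[0,12] mid=6 arr[6]=20
[0,5] mid=2 arr[2]=9
[0,1] mid=0 arr[0]=1
Total: 3 comparisons


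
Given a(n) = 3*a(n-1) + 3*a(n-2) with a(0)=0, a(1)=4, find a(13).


Build bottom-up:
...a(11)=2030508, a(12)=7698240, a(13)=3*7698240+3*2030508=29186244


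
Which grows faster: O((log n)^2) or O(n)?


polylogarithmic grows slower than linear
O((log n)^2) is asymptotically smaller; O(n) grows faster


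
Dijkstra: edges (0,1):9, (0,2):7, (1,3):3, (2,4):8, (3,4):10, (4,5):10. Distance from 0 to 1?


Dijkstra from 0:
Distances: {0: 0, 1: 9, 2: 7, 3: 12, 4: 15, 5: 25}
Shortest distance to 1 = 9, path = [0, 1]


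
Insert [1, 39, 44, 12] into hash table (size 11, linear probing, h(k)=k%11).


Insertions: 1->slot 1; 39->slot 6; 44->slot 0; 12->slot 2
Table: [44, 1, 12, None, None, None, 39, None, None, None, None]


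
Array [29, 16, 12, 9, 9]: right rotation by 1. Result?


Right rotate by 1: [9, 29, 16, 12, 9]


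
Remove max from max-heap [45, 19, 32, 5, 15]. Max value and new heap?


Max = 45
Replace root with last, heapify down
Resulting heap: [32, 19, 15, 5]


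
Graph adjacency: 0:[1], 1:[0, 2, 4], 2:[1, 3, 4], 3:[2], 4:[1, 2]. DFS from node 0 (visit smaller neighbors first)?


DFS stack-based: start with [0]
Visit order: [0, 1, 2, 3, 4]


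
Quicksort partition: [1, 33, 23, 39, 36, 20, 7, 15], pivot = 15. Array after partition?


Elements <= 15 go left of pivot.
Result: [1, 7, 15, 39, 36, 20, 33, 23], pivot at index 2


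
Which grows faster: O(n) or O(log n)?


logarithmic grows slower than linear
O(log n) is asymptotically smaller; O(n) grows faster


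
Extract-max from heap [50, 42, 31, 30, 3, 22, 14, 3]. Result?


Max = 50
Replace root with last, heapify down
Resulting heap: [42, 30, 31, 3, 3, 22, 14]


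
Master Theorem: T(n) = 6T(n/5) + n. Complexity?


a=6, b=5, c=1. log_5(6)=1.113 > c=1. Case 1: O(n^log_b(a)) = O(n^1.113)
Complexity: O(n^1.113)


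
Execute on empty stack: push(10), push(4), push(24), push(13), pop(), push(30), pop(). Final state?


push(10) -> [10]
push(4) -> [10, 4]
push(24) -> [10, 4, 24]
push(13) -> [10, 4, 24, 13]
pop() returns 13 -> [10, 4, 24]
push(30) -> [10, 4, 24, 30]
pop() returns 30 -> [10, 4, 24]
Final stack (bottom to top): [10, 4, 24]


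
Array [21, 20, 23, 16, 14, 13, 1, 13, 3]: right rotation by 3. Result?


Right rotate by 3: [1, 13, 3, 21, 20, 23, 16, 14, 13]


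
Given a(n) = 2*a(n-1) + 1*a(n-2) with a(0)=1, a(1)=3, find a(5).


Build bottom-up:
...a(3)=17, a(4)=41, a(5)=2*41+1*17=99


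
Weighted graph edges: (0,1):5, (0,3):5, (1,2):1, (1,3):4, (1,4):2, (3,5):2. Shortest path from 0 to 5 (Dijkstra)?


Dijkstra from 0:
Distances: {0: 0, 1: 5, 2: 6, 3: 5, 4: 7, 5: 7}
Shortest distance to 5 = 7, path = [0, 3, 5]


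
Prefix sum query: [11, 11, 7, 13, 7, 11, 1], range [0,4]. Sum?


Prefix sums: [0, 11, 22, 29, 42, 49, 60, 61]
Sum[0..4] = prefix[5] - prefix[0] = 49 - 0 = 49


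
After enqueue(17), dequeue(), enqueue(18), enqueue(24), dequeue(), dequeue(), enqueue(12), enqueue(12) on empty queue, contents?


enqueue(17) -> [17]
dequeue() returns 17 -> []
enqueue(18) -> [18]
enqueue(24) -> [18, 24]
dequeue() returns 18 -> [24]
dequeue() returns 24 -> []
enqueue(12) -> [12]
enqueue(12) -> [12, 12]
Final queue (front to back): [12, 12]


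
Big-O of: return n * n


Analysis: constant-time operation, no loop
Complexity: O(1)


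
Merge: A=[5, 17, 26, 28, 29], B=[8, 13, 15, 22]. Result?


Compare heads, take smaller each step.
Merged: [5, 8, 13, 15, 17, 22, 26, 28, 29]


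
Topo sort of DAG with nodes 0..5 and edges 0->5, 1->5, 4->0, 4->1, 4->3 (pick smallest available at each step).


Kahn's algorithm, process smallest node first
Order: [2, 4, 0, 1, 3, 5]


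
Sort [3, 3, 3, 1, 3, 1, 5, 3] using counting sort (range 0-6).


Count array: [0, 2, 0, 5, 0, 1, 0]
Reconstruct: [1, 1, 3, 3, 3, 3, 3, 5]


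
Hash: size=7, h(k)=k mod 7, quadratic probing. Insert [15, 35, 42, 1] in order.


Insertions: 15->slot 1; 35->slot 0; 42->slot 4; 1->slot 2
Table: [35, 15, 1, None, 42, None, None]


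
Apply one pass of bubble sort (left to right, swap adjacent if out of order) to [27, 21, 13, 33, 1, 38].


After one pass: [21, 13, 27, 1, 33, 38]


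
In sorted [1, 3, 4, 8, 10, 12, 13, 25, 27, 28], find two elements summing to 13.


Two pointers: lo=0, hi=9
Found pair: (1, 12) summing to 13


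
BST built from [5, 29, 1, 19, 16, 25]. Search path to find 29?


BST root = 5
Search for 29: compare at each node
Path: [5, 29]


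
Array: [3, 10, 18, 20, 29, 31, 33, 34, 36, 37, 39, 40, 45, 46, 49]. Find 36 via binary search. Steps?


Search for 36:
[0,14] mid=7 arr[7]=34
[8,14] mid=11 arr[11]=40
[8,10] mid=9 arr[9]=37
[8,8] mid=8 arr[8]=36
Total: 4 comparisons


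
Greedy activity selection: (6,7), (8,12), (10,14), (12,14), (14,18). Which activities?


Greedy: pick earliest-ending, then skip overlaps.
Selected (4 activities): [(6, 7), (8, 12), (12, 14), (14, 18)]


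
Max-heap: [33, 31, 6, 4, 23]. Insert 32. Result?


Append 32: [33, 31, 6, 4, 23, 32]
Bubble up: swap idx 5(32) with idx 2(6)
Result: [33, 31, 32, 4, 23, 6]


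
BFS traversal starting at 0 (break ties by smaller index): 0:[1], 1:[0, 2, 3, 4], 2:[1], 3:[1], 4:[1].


BFS queue: start with [0]
Visit order: [0, 1, 2, 3, 4]


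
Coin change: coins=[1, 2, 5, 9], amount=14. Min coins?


dp[0]=0; dp[i]=1+min(dp[i-c] for c in coins)
...dp[9]=1, dp[10]=2, dp[11]=2, dp[12]=3, dp[13]=3, dp[14]=2
Minimum coins for 14 = 2


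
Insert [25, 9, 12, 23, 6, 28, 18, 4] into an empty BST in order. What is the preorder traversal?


Root = 25; build tree by BST insertion.
Preorder traversal: [25, 9, 6, 4, 12, 23, 18, 28]


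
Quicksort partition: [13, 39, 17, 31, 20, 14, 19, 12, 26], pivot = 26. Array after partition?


Elements <= 26 go left of pivot.
Result: [13, 17, 20, 14, 19, 12, 26, 31, 39], pivot at index 6


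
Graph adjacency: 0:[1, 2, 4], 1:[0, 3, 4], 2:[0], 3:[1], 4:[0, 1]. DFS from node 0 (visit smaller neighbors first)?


DFS stack-based: start with [0]
Visit order: [0, 1, 3, 4, 2]


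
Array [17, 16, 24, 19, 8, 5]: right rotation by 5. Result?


Right rotate by 5: [16, 24, 19, 8, 5, 17]


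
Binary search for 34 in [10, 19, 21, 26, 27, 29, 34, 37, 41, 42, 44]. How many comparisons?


Search for 34:
[0,10] mid=5 arr[5]=29
[6,10] mid=8 arr[8]=41
[6,7] mid=6 arr[6]=34
Total: 3 comparisons


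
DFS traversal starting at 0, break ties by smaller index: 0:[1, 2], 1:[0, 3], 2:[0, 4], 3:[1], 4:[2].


DFS stack-based: start with [0]
Visit order: [0, 1, 3, 2, 4]


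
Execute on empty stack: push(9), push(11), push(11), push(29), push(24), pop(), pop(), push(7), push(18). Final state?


push(9) -> [9]
push(11) -> [9, 11]
push(11) -> [9, 11, 11]
push(29) -> [9, 11, 11, 29]
push(24) -> [9, 11, 11, 29, 24]
pop() returns 24 -> [9, 11, 11, 29]
pop() returns 29 -> [9, 11, 11]
push(7) -> [9, 11, 11, 7]
push(18) -> [9, 11, 11, 7, 18]
Final stack (bottom to top): [9, 11, 11, 7, 18]


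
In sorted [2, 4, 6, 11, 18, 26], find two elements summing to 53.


Two pointers: lo=0, hi=5
No pair sums to 53


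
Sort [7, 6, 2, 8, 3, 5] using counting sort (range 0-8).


Count array: [0, 0, 1, 1, 0, 1, 1, 1, 1]
Reconstruct: [2, 3, 5, 6, 7, 8]


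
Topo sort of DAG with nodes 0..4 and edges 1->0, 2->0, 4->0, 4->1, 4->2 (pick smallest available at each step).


Kahn's algorithm, process smallest node first
Order: [3, 4, 1, 2, 0]


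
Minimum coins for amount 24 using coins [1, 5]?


dp[0]=0; dp[i]=1+min(dp[i-c] for c in coins)
...dp[19]=7, dp[20]=4, dp[21]=5, dp[22]=6, dp[23]=7, dp[24]=8
Minimum coins for 24 = 8


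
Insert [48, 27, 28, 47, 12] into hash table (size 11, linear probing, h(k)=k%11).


Insertions: 48->slot 4; 27->slot 5; 28->slot 6; 47->slot 3; 12->slot 1
Table: [None, 12, None, 47, 48, 27, 28, None, None, None, None]


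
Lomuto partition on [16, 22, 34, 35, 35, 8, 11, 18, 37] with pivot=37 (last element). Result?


Elements <= 37 go left of pivot.
Result: [16, 22, 34, 35, 35, 8, 11, 18, 37], pivot at index 8


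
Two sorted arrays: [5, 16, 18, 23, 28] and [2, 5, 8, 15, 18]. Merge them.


Compare heads, take smaller each step.
Merged: [2, 5, 5, 8, 15, 16, 18, 18, 23, 28]


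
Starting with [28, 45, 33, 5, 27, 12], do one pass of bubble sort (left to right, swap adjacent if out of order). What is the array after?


After one pass: [28, 33, 5, 27, 12, 45]


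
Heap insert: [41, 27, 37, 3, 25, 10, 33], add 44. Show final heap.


Append 44: [41, 27, 37, 3, 25, 10, 33, 44]
Bubble up: swap idx 7(44) with idx 3(3); swap idx 3(44) with idx 1(27); swap idx 1(44) with idx 0(41)
Result: [44, 41, 37, 27, 25, 10, 33, 3]


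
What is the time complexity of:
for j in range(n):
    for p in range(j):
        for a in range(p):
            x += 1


Per nesting level: O(n) * O(n) [triangular over j] * O(n) [triangular over p] = O(n^3)
Complexity: O(n^3)


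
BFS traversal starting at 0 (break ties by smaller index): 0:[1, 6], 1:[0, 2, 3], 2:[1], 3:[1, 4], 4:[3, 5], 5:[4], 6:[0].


BFS queue: start with [0]
Visit order: [0, 1, 6, 2, 3, 4, 5]


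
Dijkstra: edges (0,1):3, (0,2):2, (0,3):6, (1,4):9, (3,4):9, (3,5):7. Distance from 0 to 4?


Dijkstra from 0:
Distances: {0: 0, 1: 3, 2: 2, 3: 6, 4: 12, 5: 13}
Shortest distance to 4 = 12, path = [0, 1, 4]


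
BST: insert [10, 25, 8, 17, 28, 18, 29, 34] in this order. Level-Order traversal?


Root = 10; build tree by BST insertion.
Level-Order traversal: [10, 8, 25, 17, 28, 18, 29, 34]


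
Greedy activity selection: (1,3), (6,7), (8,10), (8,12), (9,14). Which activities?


Greedy: pick earliest-ending, then skip overlaps.
Selected (3 activities): [(1, 3), (6, 7), (8, 10)]


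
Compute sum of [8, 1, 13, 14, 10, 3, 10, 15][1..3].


Prefix sums: [0, 8, 9, 22, 36, 46, 49, 59, 74]
Sum[1..3] = prefix[4] - prefix[1] = 36 - 8 = 28


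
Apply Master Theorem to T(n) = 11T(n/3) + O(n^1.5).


a=11, b=3, c=1.5. log_3(11)=2.183 > c=1.5. Case 1: O(n^log_b(a)) = O(n^2.183)
Complexity: O(n^2.183)


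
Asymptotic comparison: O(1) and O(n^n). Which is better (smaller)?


constant grows slower than n^n
O(1) is asymptotically smaller; O(n^n) grows faster


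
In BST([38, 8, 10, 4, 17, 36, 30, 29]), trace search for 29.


BST root = 38
Search for 29: compare at each node
Path: [38, 8, 10, 17, 36, 30, 29]


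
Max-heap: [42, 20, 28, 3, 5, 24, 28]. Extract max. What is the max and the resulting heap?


Max = 42
Replace root with last, heapify down
Resulting heap: [28, 20, 28, 3, 5, 24]


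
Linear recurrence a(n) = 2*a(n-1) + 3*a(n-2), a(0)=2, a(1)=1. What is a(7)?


Build bottom-up:
...a(5)=181, a(6)=548, a(7)=2*548+3*181=1639


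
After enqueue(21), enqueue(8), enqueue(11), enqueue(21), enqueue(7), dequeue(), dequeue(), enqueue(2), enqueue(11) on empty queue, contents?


enqueue(21) -> [21]
enqueue(8) -> [21, 8]
enqueue(11) -> [21, 8, 11]
enqueue(21) -> [21, 8, 11, 21]
enqueue(7) -> [21, 8, 11, 21, 7]
dequeue() returns 21 -> [8, 11, 21, 7]
dequeue() returns 8 -> [11, 21, 7]
enqueue(2) -> [11, 21, 7, 2]
enqueue(11) -> [11, 21, 7, 2, 11]
Final queue (front to back): [11, 21, 7, 2, 11]
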